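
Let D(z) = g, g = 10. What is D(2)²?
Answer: 100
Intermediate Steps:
D(z) = 10
D(2)² = 10² = 100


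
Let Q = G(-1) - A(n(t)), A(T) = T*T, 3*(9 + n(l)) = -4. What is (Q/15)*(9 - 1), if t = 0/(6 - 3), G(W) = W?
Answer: -1552/27 ≈ -57.482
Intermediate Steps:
t = 0 (t = 0/3 = 0*(⅓) = 0)
n(l) = -31/3 (n(l) = -9 + (⅓)*(-4) = -9 - 4/3 = -31/3)
A(T) = T²
Q = -970/9 (Q = -1 - (-31/3)² = -1 - 1*961/9 = -1 - 961/9 = -970/9 ≈ -107.78)
(Q/15)*(9 - 1) = (-970/9/15)*(9 - 1) = -970/9*1/15*8 = -194/27*8 = -1552/27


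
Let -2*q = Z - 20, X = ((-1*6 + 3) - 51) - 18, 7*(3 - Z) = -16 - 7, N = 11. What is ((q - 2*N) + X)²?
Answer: 372100/49 ≈ 7593.9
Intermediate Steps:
Z = 44/7 (Z = 3 - (-16 - 7)/7 = 3 - ⅐*(-23) = 3 + 23/7 = 44/7 ≈ 6.2857)
X = -72 (X = ((-6 + 3) - 51) - 18 = (-3 - 51) - 18 = -54 - 18 = -72)
q = 48/7 (q = -(44/7 - 20)/2 = -½*(-96/7) = 48/7 ≈ 6.8571)
((q - 2*N) + X)² = ((48/7 - 2*11) - 72)² = ((48/7 - 22) - 72)² = (-106/7 - 72)² = (-610/7)² = 372100/49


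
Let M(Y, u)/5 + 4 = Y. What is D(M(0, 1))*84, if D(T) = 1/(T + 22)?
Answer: 42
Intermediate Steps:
M(Y, u) = -20 + 5*Y
D(T) = 1/(22 + T)
D(M(0, 1))*84 = 84/(22 + (-20 + 5*0)) = 84/(22 + (-20 + 0)) = 84/(22 - 20) = 84/2 = (½)*84 = 42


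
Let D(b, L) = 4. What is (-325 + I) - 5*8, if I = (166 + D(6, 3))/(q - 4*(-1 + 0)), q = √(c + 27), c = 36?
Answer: -17835/47 + 510*√7/47 ≈ -350.76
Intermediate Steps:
q = 3*√7 (q = √(36 + 27) = √63 = 3*√7 ≈ 7.9373)
I = 170/(4 + 3*√7) (I = (166 + 4)/(3*√7 - 4*(-1 + 0)) = 170/(3*√7 - 4*(-1)) = 170/(3*√7 + 4) = 170/(4 + 3*√7) ≈ 14.241)
(-325 + I) - 5*8 = (-325 + (-680/47 + 510*√7/47)) - 5*8 = (-15955/47 + 510*√7/47) - 40 = -17835/47 + 510*√7/47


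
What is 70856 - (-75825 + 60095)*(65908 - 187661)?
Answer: -1915103834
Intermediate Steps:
70856 - (-75825 + 60095)*(65908 - 187661) = 70856 - (-15730)*(-121753) = 70856 - 1*1915174690 = 70856 - 1915174690 = -1915103834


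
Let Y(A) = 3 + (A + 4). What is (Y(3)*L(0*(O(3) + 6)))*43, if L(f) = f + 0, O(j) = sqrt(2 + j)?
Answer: 0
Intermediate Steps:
Y(A) = 7 + A (Y(A) = 3 + (4 + A) = 7 + A)
L(f) = f
(Y(3)*L(0*(O(3) + 6)))*43 = ((7 + 3)*(0*(sqrt(2 + 3) + 6)))*43 = (10*(0*(sqrt(5) + 6)))*43 = (10*(0*(6 + sqrt(5))))*43 = (10*0)*43 = 0*43 = 0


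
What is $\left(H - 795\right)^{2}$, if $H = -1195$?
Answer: $3960100$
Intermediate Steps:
$\left(H - 795\right)^{2} = \left(-1195 - 795\right)^{2} = \left(-1990\right)^{2} = 3960100$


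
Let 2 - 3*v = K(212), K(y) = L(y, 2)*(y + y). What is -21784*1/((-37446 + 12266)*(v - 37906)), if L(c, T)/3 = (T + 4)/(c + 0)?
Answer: -8169/358034420 ≈ -2.2816e-5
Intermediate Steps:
L(c, T) = 3*(4 + T)/c (L(c, T) = 3*((T + 4)/(c + 0)) = 3*((4 + T)/c) = 3*(4 + T)/c)
K(y) = 36 (K(y) = (3*(4 + 2)/y)*(y + y) = (3*6/y)*(2*y) = (18/y)*(2*y) = 36)
v = -34/3 (v = ⅔ - ⅓*36 = ⅔ - 12 = -34/3 ≈ -11.333)
-21784*1/((-37446 + 12266)*(v - 37906)) = -21784*1/((-37446 + 12266)*(-34/3 - 37906)) = -21784/((-113752/3*(-25180))) = -21784/2864275360/3 = -21784*3/2864275360 = -8169/358034420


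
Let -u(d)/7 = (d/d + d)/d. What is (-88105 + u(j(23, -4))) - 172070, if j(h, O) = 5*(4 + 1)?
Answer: -6504557/25 ≈ -2.6018e+5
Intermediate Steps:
j(h, O) = 25 (j(h, O) = 5*5 = 25)
u(d) = -7*(1 + d)/d (u(d) = -7*(d/d + d)/d = -7*(1 + d)/d)
(-88105 + u(j(23, -4))) - 172070 = (-88105 + (-7 - 7/25)) - 172070 = (-88105 - 182/25) - 172070 = -2202807/25 - 172070 = -6504557/25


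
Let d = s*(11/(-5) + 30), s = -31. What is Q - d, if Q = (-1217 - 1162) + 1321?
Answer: -981/5 ≈ -196.20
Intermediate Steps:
Q = -1058 (Q = -2379 + 1321 = -1058)
d = -4309/5 (d = -31*(11/(-5) + 30) = -31*(11*(-⅕) + 30) = -31*(-11/5 + 30) = -31*139/5 = -4309/5 ≈ -861.80)
Q - d = -1058 - 1*(-4309/5) = -1058 + 4309/5 = -981/5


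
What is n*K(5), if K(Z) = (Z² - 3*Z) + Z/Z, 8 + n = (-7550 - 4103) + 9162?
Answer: -27489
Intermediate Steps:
n = -2499 (n = -8 + ((-7550 - 4103) + 9162) = -8 + (-11653 + 9162) = -8 - 2491 = -2499)
K(Z) = 1 + Z² - 3*Z (K(Z) = (Z² - 3*Z) + 1 = 1 + Z² - 3*Z)
n*K(5) = -2499*(1 + 5² - 3*5) = -2499*(1 + 25 - 15) = -2499*11 = -27489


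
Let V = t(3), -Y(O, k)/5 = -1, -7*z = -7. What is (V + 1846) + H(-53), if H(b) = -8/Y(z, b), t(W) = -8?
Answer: 9182/5 ≈ 1836.4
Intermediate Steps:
z = 1 (z = -⅐*(-7) = 1)
Y(O, k) = 5 (Y(O, k) = -5*(-1) = 5)
V = -8
H(b) = -8/5
(V + 1846) + H(-53) = (-8 + 1846) - 8/5 = 1838 - 8/5 = 9182/5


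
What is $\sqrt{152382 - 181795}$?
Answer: $i \sqrt{29413} \approx 171.5 i$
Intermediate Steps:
$\sqrt{152382 - 181795} = \sqrt{-29413} = i \sqrt{29413}$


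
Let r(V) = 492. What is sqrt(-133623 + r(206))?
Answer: I*sqrt(133131) ≈ 364.87*I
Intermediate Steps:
sqrt(-133623 + r(206)) = sqrt(-133623 + 492) = sqrt(-133131) = I*sqrt(133131)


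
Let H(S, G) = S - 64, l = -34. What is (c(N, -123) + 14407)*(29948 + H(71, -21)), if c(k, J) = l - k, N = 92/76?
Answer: 8179632120/19 ≈ 4.3051e+8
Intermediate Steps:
H(S, G) = -64 + S
N = 23/19 (N = 92*(1/76) = 23/19 ≈ 1.2105)
c(k, J) = -34 - k
(c(N, -123) + 14407)*(29948 + H(71, -21)) = ((-34 - 1*23/19) + 14407)*(29948 + (-64 + 71)) = ((-34 - 23/19) + 14407)*(29948 + 7) = (-669/19 + 14407)*29955 = (273064/19)*29955 = 8179632120/19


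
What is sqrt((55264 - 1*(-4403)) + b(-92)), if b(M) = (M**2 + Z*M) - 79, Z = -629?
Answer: 4*sqrt(7870) ≈ 354.85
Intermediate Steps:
b(M) = -79 + M**2 - 629*M (b(M) = (M**2 - 629*M) - 79 = -79 + M**2 - 629*M)
sqrt((55264 - 1*(-4403)) + b(-92)) = sqrt((55264 - 1*(-4403)) + (-79 + (-92)**2 - 629*(-92))) = sqrt((55264 + 4403) + (-79 + 8464 + 57868)) = sqrt(59667 + 66253) = sqrt(125920) = 4*sqrt(7870)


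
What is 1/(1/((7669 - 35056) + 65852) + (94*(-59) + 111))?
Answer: -38465/209057274 ≈ -0.00018399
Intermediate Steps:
1/(1/((7669 - 35056) + 65852) + (94*(-59) + 111)) = 1/(1/(-27387 + 65852) + (-5546 + 111)) = 1/(1/38465 - 5435) = 1/(-209057274/38465) = -38465/209057274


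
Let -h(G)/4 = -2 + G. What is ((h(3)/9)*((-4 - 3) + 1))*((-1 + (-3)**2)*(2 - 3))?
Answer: -64/3 ≈ -21.333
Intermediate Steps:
h(G) = 8 - 4*G (h(G) = -4*(-2 + G) = 8 - 4*G)
((h(3)/9)*((-4 - 3) + 1))*((-1 + (-3)**2)*(2 - 3)) = (((8 - 4*3)/9)*((-4 - 3) + 1))*((-1 + (-3)**2)*(2 - 3)) = (((8 - 12)*(1/9))*(-7 + 1))*((-1 + 9)*(-1)) = (-4*1/9*(-6))*(8*(-1)) = -4/9*(-6)*(-8) = (8/3)*(-8) = -64/3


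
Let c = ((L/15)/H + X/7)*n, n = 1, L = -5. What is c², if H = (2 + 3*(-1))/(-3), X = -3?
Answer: 100/49 ≈ 2.0408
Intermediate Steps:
H = ⅓ (H = (2 - 3)*(-⅓) = -1*(-⅓) = ⅓ ≈ 0.33333)
c = -10/7 (c = ((-5/15)/(⅓) - 3/7)*1 = (-5*1/15*3 - 3*⅐)*1 = (-⅓*3 - 3/7)*1 = (-1 - 3/7)*1 = -10/7*1 = -10/7 ≈ -1.4286)
c² = (-10/7)² = 100/49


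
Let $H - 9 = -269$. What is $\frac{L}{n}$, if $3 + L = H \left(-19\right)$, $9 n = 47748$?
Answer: $\frac{14811}{15916} \approx 0.93057$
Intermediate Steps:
$H = -260$ ($H = 9 - 269 = -260$)
$n = \frac{15916}{3}$ ($n = \frac{1}{9} \cdot 47748 = \frac{15916}{3} \approx 5305.3$)
$L = 4937$ ($L = -3 - -4940 = -3 + 4940 = 4937$)
$\frac{L}{n} = \frac{4937}{\frac{15916}{3}} = 4937 \cdot \frac{3}{15916} = \frac{14811}{15916}$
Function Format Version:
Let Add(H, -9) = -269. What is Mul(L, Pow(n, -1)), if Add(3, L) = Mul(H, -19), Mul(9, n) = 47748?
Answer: Rational(14811, 15916) ≈ 0.93057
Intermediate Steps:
H = -260 (H = Add(9, -269) = -260)
n = Rational(15916, 3) (n = Mul(Rational(1, 9), 47748) = Rational(15916, 3) ≈ 5305.3)
L = 4937 (L = Add(-3, Mul(-260, -19)) = Add(-3, 4940) = 4937)
Mul(L, Pow(n, -1)) = Mul(4937, Pow(Rational(15916, 3), -1)) = Mul(4937, Rational(3, 15916)) = Rational(14811, 15916)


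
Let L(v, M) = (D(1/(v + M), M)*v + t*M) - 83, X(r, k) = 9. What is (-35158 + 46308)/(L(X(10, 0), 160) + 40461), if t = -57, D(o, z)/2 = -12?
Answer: 5575/15521 ≈ 0.35919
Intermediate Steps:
D(o, z) = -24 (D(o, z) = 2*(-12) = -24)
L(v, M) = -83 - 57*M - 24*v (L(v, M) = (-24*v - 57*M) - 83 = (-57*M - 24*v) - 83 = -83 - 57*M - 24*v)
(-35158 + 46308)/(L(X(10, 0), 160) + 40461) = (-35158 + 46308)/((-83 - 57*160 - 24*9) + 40461) = 11150/((-83 - 9120 - 216) + 40461) = 11150/(-9419 + 40461) = 11150/31042 = 11150*(1/31042) = 5575/15521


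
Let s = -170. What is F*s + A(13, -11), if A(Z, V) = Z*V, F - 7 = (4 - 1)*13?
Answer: -7963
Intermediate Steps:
F = 46 (F = 7 + (4 - 1)*13 = 7 + 3*13 = 7 + 39 = 46)
A(Z, V) = V*Z
F*s + A(13, -11) = 46*(-170) - 11*13 = -7820 - 143 = -7963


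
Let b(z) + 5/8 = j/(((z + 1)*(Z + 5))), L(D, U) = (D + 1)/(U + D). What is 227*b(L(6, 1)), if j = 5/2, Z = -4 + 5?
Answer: -1135/12 ≈ -94.583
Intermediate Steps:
Z = 1
L(D, U) = (1 + D)/(D + U)
j = 5/2 (j = 5*(½) = 5/2 ≈ 2.5000)
b(z) = -5/8 + 5/(2*(6 + 6*z)) (b(z) = -5/8 + 5/(2*(((z + 1)*(1 + 5)))) = -5/8 + 5/(2*(((1 + z)*6))) = -5/8 + 5/(2*(6 + 6*z)))
227*b(L(6, 1)) = 227*(5*(-1 - 3*(1 + 6)/(6 + 1))/(24*(1 + (1 + 6)/(6 + 1)))) = 227*(5*(-1 - 3*7/7)/(24*(1 + 7/7))) = 227*(5*(-1 - 3*7/7)/(24*(1 + (⅐)*7))) = 227*(5*(-1 - 3*1)/(24*(1 + 1))) = 227*((5/24)*(-1 - 3)/2) = 227*((5/24)*(½)*(-4)) = 227*(-5/12) = -1135/12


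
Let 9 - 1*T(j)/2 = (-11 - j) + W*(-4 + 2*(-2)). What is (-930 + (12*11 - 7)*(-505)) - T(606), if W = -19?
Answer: -65003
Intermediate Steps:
T(j) = -264 + 2*j (T(j) = 18 - 2*((-11 - j) - 19*(-4 + 2*(-2))) = 18 - 2*((-11 - j) - 19*(-4 - 4)) = 18 - 2*((-11 - j) - 19*(-8)) = 18 - 2*((-11 - j) + 152) = 18 - 2*(141 - j) = 18 + (-282 + 2*j) = -264 + 2*j)
(-930 + (12*11 - 7)*(-505)) - T(606) = (-930 + (12*11 - 7)*(-505)) - (-264 + 2*606) = (-930 + (132 - 7)*(-505)) - (-264 + 1212) = (-930 + 125*(-505)) - 1*948 = (-930 - 63125) - 948 = -64055 - 948 = -65003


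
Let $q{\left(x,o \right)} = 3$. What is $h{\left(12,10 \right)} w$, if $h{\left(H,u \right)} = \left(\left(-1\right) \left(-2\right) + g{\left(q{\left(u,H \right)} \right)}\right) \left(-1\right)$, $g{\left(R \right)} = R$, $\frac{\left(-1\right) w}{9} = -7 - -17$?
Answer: $450$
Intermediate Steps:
$w = -90$ ($w = - 9 \left(-7 - -17\right) = - 9 \left(-7 + 17\right) = \left(-9\right) 10 = -90$)
$h{\left(H,u \right)} = -5$ ($h{\left(H,u \right)} = \left(\left(-1\right) \left(-2\right) + 3\right) \left(-1\right) = \left(2 + 3\right) \left(-1\right) = 5 \left(-1\right) = -5$)
$h{\left(12,10 \right)} w = \left(-5\right) \left(-90\right) = 450$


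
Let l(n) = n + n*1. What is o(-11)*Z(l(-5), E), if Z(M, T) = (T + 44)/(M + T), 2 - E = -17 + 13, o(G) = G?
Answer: 275/2 ≈ 137.50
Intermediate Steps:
l(n) = 2*n (l(n) = n + n = 2*n)
E = 6 (E = 2 - (-17 + 13) = 2 - 1*(-4) = 2 + 4 = 6)
Z(M, T) = (44 + T)/(M + T)
o(-11)*Z(l(-5), E) = -11*(44 + 6)/(2*(-5) + 6) = -11*50/(-10 + 6) = -11*50/(-4) = -(-11)*50/4 = -11*(-25/2) = 275/2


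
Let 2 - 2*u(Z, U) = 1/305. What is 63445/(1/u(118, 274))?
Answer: 7727601/122 ≈ 63341.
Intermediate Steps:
u(Z, U) = 609/610 (u(Z, U) = 1 - 1/2/305 = 1 - 1/2*1/305 = 1 - 1/610 = 609/610)
63445/(1/u(118, 274)) = 63445/(1/(609/610)) = 63445/(610/609) = 63445*(609/610) = 7727601/122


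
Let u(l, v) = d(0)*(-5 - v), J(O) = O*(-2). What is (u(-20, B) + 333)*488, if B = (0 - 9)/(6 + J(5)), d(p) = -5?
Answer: 180194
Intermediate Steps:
J(O) = -2*O
B = 9/4 (B = (0 - 9)/(6 - 2*5) = -9/(6 - 10) = -9/(-4) = -9*(-1/4) = 9/4 ≈ 2.2500)
u(l, v) = 25 + 5*v (u(l, v) = -5*(-5 - v) = 25 + 5*v)
(u(-20, B) + 333)*488 = ((25 + 5*(9/4)) + 333)*488 = ((25 + 45/4) + 333)*488 = (145/4 + 333)*488 = (1477/4)*488 = 180194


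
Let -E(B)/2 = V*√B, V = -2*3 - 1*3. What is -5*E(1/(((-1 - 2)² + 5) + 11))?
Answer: -18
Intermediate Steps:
V = -9 (V = -6 - 3 = -9)
E(B) = 18*√B (E(B) = -(-18)*√B = 18*√B)
-5*E(1/(((-1 - 2)² + 5) + 11)) = -90*√(1/(((-1 - 2)² + 5) + 11)) = -90*√(1/(((-3)² + 5) + 11)) = -90*√(1/((9 + 5) + 11)) = -90*√(1/(14 + 11)) = -90*√(1/25) = -90/5 = -5*18/5 = -18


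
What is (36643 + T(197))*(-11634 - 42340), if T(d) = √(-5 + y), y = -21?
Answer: -1977769282 - 53974*I*√26 ≈ -1.9778e+9 - 2.7521e+5*I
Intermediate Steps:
T(d) = I*√26 (T(d) = √(-5 - 21) = √(-26) = I*√26)
(36643 + T(197))*(-11634 - 42340) = (36643 + I*√26)*(-11634 - 42340) = (36643 + I*√26)*(-53974) = -1977769282 - 53974*I*√26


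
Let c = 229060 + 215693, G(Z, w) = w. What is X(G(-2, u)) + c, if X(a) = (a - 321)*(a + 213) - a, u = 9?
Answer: 375480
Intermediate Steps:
c = 444753
X(a) = -a + (-321 + a)*(213 + a) (X(a) = (-321 + a)*(213 + a) - a = -a + (-321 + a)*(213 + a))
X(G(-2, u)) + c = (-68373 + 9**2 - 109*9) + 444753 = (-68373 + 81 - 981) + 444753 = -69273 + 444753 = 375480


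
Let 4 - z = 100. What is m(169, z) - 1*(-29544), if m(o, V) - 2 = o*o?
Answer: 58107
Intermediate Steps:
z = -96 (z = 4 - 1*100 = 4 - 100 = -96)
m(o, V) = 2 + o**2 (m(o, V) = 2 + o*o = 2 + o**2)
m(169, z) - 1*(-29544) = (2 + 169**2) - 1*(-29544) = (2 + 28561) + 29544 = 28563 + 29544 = 58107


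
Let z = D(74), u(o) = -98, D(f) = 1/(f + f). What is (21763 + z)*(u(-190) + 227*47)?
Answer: 34048398175/148 ≈ 2.3006e+8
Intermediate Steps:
D(f) = 1/(2*f)
z = 1/148 (z = (1/2)/74 = (1/2)*(1/74) = 1/148 ≈ 0.0067568)
(21763 + z)*(u(-190) + 227*47) = (21763 + 1/148)*(-98 + 227*47) = 3220925*(-98 + 10669)/148 = (3220925/148)*10571 = 34048398175/148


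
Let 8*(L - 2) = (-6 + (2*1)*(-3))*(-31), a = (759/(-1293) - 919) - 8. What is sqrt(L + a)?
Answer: 3*I*sqrt(72577814)/862 ≈ 29.649*I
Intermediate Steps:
a = -399790/431 (a = (759*(-1/1293) - 919) - 8 = (-253/431 - 919) - 8 = -396342/431 - 8 = -399790/431 ≈ -927.59)
L = 97/2 (L = 2 + ((-6 + (2*1)*(-3))*(-31))/8 = 2 + ((-6 + 2*(-3))*(-31))/8 = 2 + ((-6 - 6)*(-31))/8 = 2 + (-12*(-31))/8 = 2 + (1/8)*372 = 2 + 93/2 = 97/2 ≈ 48.500)
sqrt(L + a) = sqrt(97/2 - 399790/431) = sqrt(-757773/862) = 3*I*sqrt(72577814)/862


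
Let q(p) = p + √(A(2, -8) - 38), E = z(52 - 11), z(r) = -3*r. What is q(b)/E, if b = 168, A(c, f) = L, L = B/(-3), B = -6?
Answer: -56/41 - 2*I/41 ≈ -1.3659 - 0.048781*I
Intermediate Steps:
L = 2 (L = -6/(-3) = -6*(-⅓) = 2)
A(c, f) = 2
E = -123 (E = -3*(52 - 11) = -3*41 = -123)
q(p) = p + 6*I (q(p) = p + √(2 - 38) = p + √(-36) = p + 6*I)
q(b)/E = (168 + 6*I)/(-123) = (168 + 6*I)*(-1/123) = -56/41 - 2*I/41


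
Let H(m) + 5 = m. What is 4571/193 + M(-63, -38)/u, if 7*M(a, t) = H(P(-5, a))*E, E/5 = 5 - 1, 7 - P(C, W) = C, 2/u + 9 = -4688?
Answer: -9060639/193 ≈ -46946.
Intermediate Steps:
u = -2/4697 (u = 2/(-9 - 4688) = 2/(-4697) = 2*(-1/4697) = -2/4697 ≈ -0.00042580)
P(C, W) = 7 - C
H(m) = -5 + m
E = 20 (E = 5*(5 - 1) = 5*4 = 20)
M(a, t) = 20 (M(a, t) = ((-5 + (7 - 1*(-5)))*20)/7 = ((-5 + (7 + 5))*20)/7 = ((-5 + 12)*20)/7 = (7*20)/7 = (1/7)*140 = 20)
4571/193 + M(-63, -38)/u = 4571/193 + 20/(-2/4697) = 4571*(1/193) + 20*(-4697/2) = 4571/193 - 46970 = -9060639/193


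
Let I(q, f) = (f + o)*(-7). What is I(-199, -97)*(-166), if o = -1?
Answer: -113876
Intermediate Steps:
I(q, f) = 7 - 7*f (I(q, f) = (f - 1)*(-7) = (-1 + f)*(-7) = 7 - 7*f)
I(-199, -97)*(-166) = (7 - 7*(-97))*(-166) = (7 + 679)*(-166) = 686*(-166) = -113876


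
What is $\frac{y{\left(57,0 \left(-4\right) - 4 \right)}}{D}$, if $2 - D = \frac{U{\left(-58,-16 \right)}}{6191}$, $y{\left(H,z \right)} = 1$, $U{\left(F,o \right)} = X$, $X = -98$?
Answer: $\frac{6191}{12480} \approx 0.49607$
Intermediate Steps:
$U{\left(F,o \right)} = -98$
$D = \frac{12480}{6191}$ ($D = 2 - - \frac{98}{6191} = 2 + \frac{98}{6191} = \frac{12480}{6191} \approx 2.0158$)
$\frac{y{\left(57,0 \left(-4\right) - 4 \right)}}{D} = 1 \frac{1}{\frac{12480}{6191}} = 1 \cdot \frac{6191}{12480} = \frac{6191}{12480}$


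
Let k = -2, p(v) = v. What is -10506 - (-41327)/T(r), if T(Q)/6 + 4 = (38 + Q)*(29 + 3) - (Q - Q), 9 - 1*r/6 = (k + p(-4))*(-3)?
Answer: -32567903/3096 ≈ -10519.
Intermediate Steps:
r = -54 (r = 54 - 6*(-2 - 4)*(-3) = 54 - (-36)*(-3) = 54 - 6*18 = 54 - 108 = -54)
T(Q) = 7272 + 192*Q (T(Q) = -24 + 6*((38 + Q)*(29 + 3) - (Q - Q)) = -24 + 6*((38 + Q)*32 - 1*0) = -24 + 6*((1216 + 32*Q) + 0) = -24 + 6*(1216 + 32*Q) = -24 + (7296 + 192*Q) = 7272 + 192*Q)
-10506 - (-41327)/T(r) = -10506 - (-41327)/(7272 + 192*(-54)) = -10506 - (-41327)/(7272 - 10368) = -10506 - (-41327)/(-3096) = -10506 - (-41327)*(-1)/3096 = -10506 - 1*41327/3096 = -10506 - 41327/3096 = -32567903/3096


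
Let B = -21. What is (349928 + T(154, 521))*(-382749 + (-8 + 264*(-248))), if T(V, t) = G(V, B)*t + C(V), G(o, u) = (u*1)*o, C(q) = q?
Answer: 598310412528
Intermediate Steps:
G(o, u) = o*u (G(o, u) = u*o = o*u)
T(V, t) = V - 21*V*t (T(V, t) = (V*(-21))*t + V = (-21*V)*t + V = -21*V*t + V = V - 21*V*t)
(349928 + T(154, 521))*(-382749 + (-8 + 264*(-248))) = (349928 + 154*(1 - 21*521))*(-382749 + (-8 + 264*(-248))) = (349928 + 154*(1 - 10941))*(-382749 + (-8 - 65472)) = (349928 + 154*(-10940))*(-382749 - 65480) = (349928 - 1684760)*(-448229) = -1334832*(-448229) = 598310412528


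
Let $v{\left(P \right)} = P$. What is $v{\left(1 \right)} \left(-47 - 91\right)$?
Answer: $-138$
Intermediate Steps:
$v{\left(1 \right)} \left(-47 - 91\right) = 1 \left(-47 - 91\right) = 1 \left(-138\right) = -138$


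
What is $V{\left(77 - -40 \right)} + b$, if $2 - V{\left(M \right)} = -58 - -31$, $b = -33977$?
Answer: $-33948$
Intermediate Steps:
$V{\left(M \right)} = 29$ ($V{\left(M \right)} = 2 - \left(-58 - -31\right) = 2 - \left(-58 + 31\right) = 2 - -27 = 2 + 27 = 29$)
$V{\left(77 - -40 \right)} + b = 29 - 33977 = -33948$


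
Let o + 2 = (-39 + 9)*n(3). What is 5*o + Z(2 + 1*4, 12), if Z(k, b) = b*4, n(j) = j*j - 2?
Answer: -1012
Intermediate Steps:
n(j) = -2 + j² (n(j) = j² - 2 = -2 + j²)
o = -212 (o = -2 + (-39 + 9)*(-2 + 3²) = -2 - 30*(-2 + 9) = -2 - 30*7 = -2 - 210 = -212)
Z(k, b) = 4*b
5*o + Z(2 + 1*4, 12) = 5*(-212) + 4*12 = -1060 + 48 = -1012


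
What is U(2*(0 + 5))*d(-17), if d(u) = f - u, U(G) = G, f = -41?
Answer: -240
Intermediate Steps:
d(u) = -41 - u
U(2*(0 + 5))*d(-17) = (2*(0 + 5))*(-41 - 1*(-17)) = (2*5)*(-41 + 17) = 10*(-24) = -240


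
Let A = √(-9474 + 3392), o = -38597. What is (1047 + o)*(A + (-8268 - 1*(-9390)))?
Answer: -42131100 - 37550*I*√6082 ≈ -4.2131e+7 - 2.9284e+6*I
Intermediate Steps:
A = I*√6082 (A = √(-6082) = I*√6082 ≈ 77.987*I)
(1047 + o)*(A + (-8268 - 1*(-9390))) = (1047 - 38597)*(I*√6082 + (-8268 - 1*(-9390))) = -37550*(I*√6082 + (-8268 + 9390)) = -37550*(I*√6082 + 1122) = -37550*(1122 + I*√6082) = -42131100 - 37550*I*√6082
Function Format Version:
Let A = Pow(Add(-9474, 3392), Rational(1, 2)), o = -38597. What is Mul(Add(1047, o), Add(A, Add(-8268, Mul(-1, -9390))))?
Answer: Add(-42131100, Mul(-37550, I, Pow(6082, Rational(1, 2)))) ≈ Add(-4.2131e+7, Mul(-2.9284e+6, I))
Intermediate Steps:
A = Mul(I, Pow(6082, Rational(1, 2))) (A = Pow(-6082, Rational(1, 2)) = Mul(I, Pow(6082, Rational(1, 2))) ≈ Mul(77.987, I))
Mul(Add(1047, o), Add(A, Add(-8268, Mul(-1, -9390)))) = Mul(Add(1047, -38597), Add(Mul(I, Pow(6082, Rational(1, 2))), Add(-8268, Mul(-1, -9390)))) = Mul(-37550, Add(Mul(I, Pow(6082, Rational(1, 2))), Add(-8268, 9390))) = Mul(-37550, Add(Mul(I, Pow(6082, Rational(1, 2))), 1122)) = Mul(-37550, Add(1122, Mul(I, Pow(6082, Rational(1, 2))))) = Add(-42131100, Mul(-37550, I, Pow(6082, Rational(1, 2))))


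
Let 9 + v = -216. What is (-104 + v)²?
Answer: 108241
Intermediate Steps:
v = -225 (v = -9 - 216 = -225)
(-104 + v)² = (-104 - 225)² = (-329)² = 108241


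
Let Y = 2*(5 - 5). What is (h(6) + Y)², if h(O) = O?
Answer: 36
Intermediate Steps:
Y = 0 (Y = 2*0 = 0)
(h(6) + Y)² = (6 + 0)² = 6² = 36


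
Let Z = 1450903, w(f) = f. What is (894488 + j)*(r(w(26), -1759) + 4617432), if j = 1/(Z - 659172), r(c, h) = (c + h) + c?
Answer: 3268828190896413525/791731 ≈ 4.1287e+12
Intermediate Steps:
r(c, h) = h + 2*c
j = 1/791731 (j = 1/(1450903 - 659172) = 1/791731 ≈ 1.2631e-6)
(894488 + j)*(r(w(26), -1759) + 4617432) = (894488 + 1/791731)*((-1759 + 2*26) + 4617432) = 708193878729*((-1759 + 52) + 4617432)/791731 = 708193878729*(-1707 + 4617432)/791731 = (708193878729/791731)*4615725 = 3268828190896413525/791731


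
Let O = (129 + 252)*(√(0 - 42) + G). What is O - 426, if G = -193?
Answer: -73959 + 381*I*√42 ≈ -73959.0 + 2469.2*I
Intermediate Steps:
O = -73533 + 381*I*√42 (O = (129 + 252)*(√(0 - 42) - 193) = 381*(√(-42) - 193) = 381*(I*√42 - 193) = 381*(-193 + I*√42) = -73533 + 381*I*√42 ≈ -73533.0 + 2469.2*I)
O - 426 = (-73533 + 381*I*√42) - 426 = -73959 + 381*I*√42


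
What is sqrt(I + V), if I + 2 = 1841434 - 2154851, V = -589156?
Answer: 5*I*sqrt(36103) ≈ 950.04*I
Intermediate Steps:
I = -313419 (I = -2 + (1841434 - 2154851) = -2 - 313417 = -313419)
sqrt(I + V) = sqrt(-313419 - 589156) = sqrt(-902575) = 5*I*sqrt(36103)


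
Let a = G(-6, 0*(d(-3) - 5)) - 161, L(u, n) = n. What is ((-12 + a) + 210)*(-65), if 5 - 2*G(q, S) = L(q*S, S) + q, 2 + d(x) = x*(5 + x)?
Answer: -5525/2 ≈ -2762.5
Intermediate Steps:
d(x) = -2 + x*(5 + x)
G(q, S) = 5/2 - S/2 - q/2 (G(q, S) = 5/2 - (S + q)/2 = 5/2 + (-S/2 - q/2) = 5/2 - S/2 - q/2)
a = -311/2 (a = (5/2 - 0*((-2 + (-3)**2 + 5*(-3)) - 5) - 1/2*(-6)) - 161 = (5/2 - 0*((-2 + 9 - 15) - 5) + 3) - 161 = (5/2 - 0*(-8 - 5) + 3) - 161 = (5/2 - 0*(-13) + 3) - 161 = (5/2 - 1/2*0 + 3) - 161 = (5/2 + 0 + 3) - 161 = 11/2 - 161 = -311/2 ≈ -155.50)
((-12 + a) + 210)*(-65) = ((-12 - 311/2) + 210)*(-65) = (-335/2 + 210)*(-65) = (85/2)*(-65) = -5525/2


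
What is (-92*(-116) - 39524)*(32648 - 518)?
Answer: -927014760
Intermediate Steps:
(-92*(-116) - 39524)*(32648 - 518) = (10672 - 39524)*32130 = -28852*32130 = -927014760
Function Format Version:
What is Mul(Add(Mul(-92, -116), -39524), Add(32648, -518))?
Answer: -927014760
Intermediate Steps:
Mul(Add(Mul(-92, -116), -39524), Add(32648, -518)) = Mul(Add(10672, -39524), 32130) = Mul(-28852, 32130) = -927014760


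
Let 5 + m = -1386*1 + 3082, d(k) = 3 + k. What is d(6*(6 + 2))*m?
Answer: 86241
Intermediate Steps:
m = 1691 (m = -5 + (-1386*1 + 3082) = -5 + (-1386 + 3082) = -5 + 1696 = 1691)
d(6*(6 + 2))*m = (3 + 6*(6 + 2))*1691 = (3 + 6*8)*1691 = (3 + 48)*1691 = 51*1691 = 86241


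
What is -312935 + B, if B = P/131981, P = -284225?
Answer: -41301758460/131981 ≈ -3.1294e+5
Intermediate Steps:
B = -284225/131981 ≈ -2.1535
-312935 + B = -312935 - 284225/131981 = -41301758460/131981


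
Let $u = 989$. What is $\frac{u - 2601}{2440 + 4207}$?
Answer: $- \frac{1612}{6647} \approx -0.24252$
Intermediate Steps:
$\frac{u - 2601}{2440 + 4207} = \frac{989 - 2601}{2440 + 4207} = - \frac{1612}{6647}$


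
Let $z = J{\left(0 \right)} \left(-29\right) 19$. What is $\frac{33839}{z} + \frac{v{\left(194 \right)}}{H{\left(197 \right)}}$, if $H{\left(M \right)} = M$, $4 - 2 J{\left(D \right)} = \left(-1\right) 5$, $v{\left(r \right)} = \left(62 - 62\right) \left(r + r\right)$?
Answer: $- \frac{3562}{261} \approx -13.648$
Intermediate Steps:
$v{\left(r \right)} = 0$ ($v{\left(r \right)} = 0 \cdot 2 r = 0$)
$J{\left(D \right)} = \frac{9}{2}$ ($J{\left(D \right)} = 2 - \frac{\left(-1\right) 5}{2} = 2 - - \frac{5}{2} = 2 + \frac{5}{2} = \frac{9}{2}$)
$z = - \frac{4959}{2}$ ($z = \frac{9}{2} \left(-29\right) 19 = \left(- \frac{261}{2}\right) 19 = - \frac{4959}{2} \approx -2479.5$)
$\frac{33839}{z} + \frac{v{\left(194 \right)}}{H{\left(197 \right)}} = \frac{33839}{- \frac{4959}{2}} + \frac{0}{197} = 33839 \left(- \frac{2}{4959}\right) + 0 \cdot \frac{1}{197} = - \frac{3562}{261} + 0 = - \frac{3562}{261}$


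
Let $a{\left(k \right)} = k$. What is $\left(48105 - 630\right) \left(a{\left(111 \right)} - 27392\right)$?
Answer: $-1295165475$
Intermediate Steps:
$\left(48105 - 630\right) \left(a{\left(111 \right)} - 27392\right) = \left(48105 - 630\right) \left(111 - 27392\right) = 47475 \left(-27281\right) = -1295165475$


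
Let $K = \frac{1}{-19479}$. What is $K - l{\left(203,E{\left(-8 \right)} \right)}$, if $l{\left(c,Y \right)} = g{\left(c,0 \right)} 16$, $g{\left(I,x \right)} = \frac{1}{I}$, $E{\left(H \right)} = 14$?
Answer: $- \frac{311867}{3954237} \approx -0.078869$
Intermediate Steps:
$K = - \frac{1}{19479} \approx -5.1337 \cdot 10^{-5}$
$l{\left(c,Y \right)} = \frac{16}{c}$ ($l{\left(c,Y \right)} = \frac{1}{c} 16 = \frac{16}{c}$)
$K - l{\left(203,E{\left(-8 \right)} \right)} = - \frac{1}{19479} - \frac{16}{203} = - \frac{311867}{3954237}$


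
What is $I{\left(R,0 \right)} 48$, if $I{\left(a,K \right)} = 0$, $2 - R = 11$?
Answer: $0$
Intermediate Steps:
$R = -9$ ($R = 2 - 11 = -9$)
$I{\left(R,0 \right)} 48 = 0 \cdot 48 = 0$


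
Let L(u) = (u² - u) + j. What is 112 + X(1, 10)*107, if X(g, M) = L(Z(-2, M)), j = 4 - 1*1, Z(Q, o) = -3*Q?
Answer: 3643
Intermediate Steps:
j = 3 (j = 4 - 1 = 3)
L(u) = 3 + u² - u (L(u) = (u² - u) + 3 = 3 + u² - u)
X(g, M) = 33 (X(g, M) = 3 + (-3*(-2))² - (-3)*(-2) = 3 + 6² - 1*6 = 3 + 36 - 6 = 33)
112 + X(1, 10)*107 = 112 + 33*107 = 112 + 3531 = 3643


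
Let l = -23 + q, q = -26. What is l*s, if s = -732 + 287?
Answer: 21805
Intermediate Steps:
l = -49 (l = -23 - 26 = -49)
s = -445
l*s = -49*(-445) = 21805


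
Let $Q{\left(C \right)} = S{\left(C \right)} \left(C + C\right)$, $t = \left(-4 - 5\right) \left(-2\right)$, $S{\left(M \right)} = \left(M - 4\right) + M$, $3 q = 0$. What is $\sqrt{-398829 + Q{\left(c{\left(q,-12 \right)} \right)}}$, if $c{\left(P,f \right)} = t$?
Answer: $i \sqrt{397677} \approx 630.62 i$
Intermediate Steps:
$q = 0$ ($q = \frac{1}{3} \cdot 0 = 0$)
$S{\left(M \right)} = -4 + 2 M$ ($S{\left(M \right)} = \left(-4 + M\right) + M = -4 + 2 M$)
$t = 18$ ($t = \left(-9\right) \left(-2\right) = 18$)
$c{\left(P,f \right)} = 18$
$Q{\left(C \right)} = 2 C \left(-4 + 2 C\right)$ ($Q{\left(C \right)} = \left(-4 + 2 C\right) \left(C + C\right) = \left(-4 + 2 C\right) 2 C = 2 C \left(-4 + 2 C\right)$)
$\sqrt{-398829 + Q{\left(c{\left(q,-12 \right)} \right)}} = \sqrt{-398829 + 4 \cdot 18 \left(-2 + 18\right)} = \sqrt{-398829 + 4 \cdot 18 \cdot 16} = \sqrt{-398829 + 1152} = \sqrt{-397677} = i \sqrt{397677}$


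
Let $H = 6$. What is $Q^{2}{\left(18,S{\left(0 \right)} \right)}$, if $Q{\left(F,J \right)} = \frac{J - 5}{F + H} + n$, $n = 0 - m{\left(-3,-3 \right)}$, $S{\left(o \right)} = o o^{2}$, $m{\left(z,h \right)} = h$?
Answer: $\frac{4489}{576} \approx 7.7934$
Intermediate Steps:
$S{\left(o \right)} = o^{3}$
$n = 3$ ($n = 0 - -3 = 0 + 3 = 3$)
$Q{\left(F,J \right)} = 3 + \frac{-5 + J}{6 + F}$ ($Q{\left(F,J \right)} = \frac{J - 5}{F + 6} + 3 = \frac{-5 + J}{6 + F} + 3 = 3 + \frac{-5 + J}{6 + F}$)
$Q^{2}{\left(18,S{\left(0 \right)} \right)} = \left(\frac{13 + 0^{3} + 3 \cdot 18}{6 + 18}\right)^{2} = \left(\frac{13 + 0 + 54}{24}\right)^{2} = \left(\frac{1}{24} \cdot 67\right)^{2} = \left(\frac{67}{24}\right)^{2} = \frac{4489}{576}$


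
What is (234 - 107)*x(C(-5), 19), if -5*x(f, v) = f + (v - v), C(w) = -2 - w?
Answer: -381/5 ≈ -76.200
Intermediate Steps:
x(f, v) = -f/5 (x(f, v) = -(f + (v - v))/5 = -(f + 0)/5 = -f/5)
(234 - 107)*x(C(-5), 19) = (234 - 107)*(-(-2 - 1*(-5))/5) = 127*(-(-2 + 5)/5) = 127*(-⅕*3) = 127*(-⅗) = -381/5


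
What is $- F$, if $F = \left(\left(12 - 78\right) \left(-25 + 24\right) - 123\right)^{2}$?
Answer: $-3249$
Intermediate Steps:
$F = 3249$ ($F = \left(\left(-66\right) \left(-1\right) - 123\right)^{2} = \left(66 - 123\right)^{2} = \left(-57\right)^{2} = 3249$)
$- F = \left(-1\right) 3249 = -3249$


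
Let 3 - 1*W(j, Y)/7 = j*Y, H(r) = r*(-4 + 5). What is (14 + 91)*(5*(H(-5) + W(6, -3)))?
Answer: 74550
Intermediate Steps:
H(r) = r (H(r) = r*1 = r)
W(j, Y) = 21 - 7*Y*j (W(j, Y) = 21 - 7*j*Y = 21 - 7*Y*j)
(14 + 91)*(5*(H(-5) + W(6, -3))) = (14 + 91)*(5*(-5 + (21 - 7*(-3)*6))) = 105*(5*(-5 + (21 + 126))) = 105*(5*(-5 + 147)) = 105*(5*142) = 105*710 = 74550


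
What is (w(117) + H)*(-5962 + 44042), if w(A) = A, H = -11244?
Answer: -423716160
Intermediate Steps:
(w(117) + H)*(-5962 + 44042) = (117 - 11244)*(-5962 + 44042) = -11127*38080 = -423716160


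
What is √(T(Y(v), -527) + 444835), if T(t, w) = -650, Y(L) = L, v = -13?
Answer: 49*√185 ≈ 666.47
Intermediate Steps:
√(T(Y(v), -527) + 444835) = √(-650 + 444835) = √444185 = 49*√185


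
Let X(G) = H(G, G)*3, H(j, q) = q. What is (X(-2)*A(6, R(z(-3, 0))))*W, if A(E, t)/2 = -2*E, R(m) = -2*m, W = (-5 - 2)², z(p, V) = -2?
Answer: 7056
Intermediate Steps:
W = 49 (W = (-7)² = 49)
A(E, t) = -4*E (A(E, t) = 2*(-2*E) = -4*E)
X(G) = 3*G (X(G) = G*3 = 3*G)
(X(-2)*A(6, R(z(-3, 0))))*W = ((3*(-2))*(-4*6))*49 = -6*(-24)*49 = 144*49 = 7056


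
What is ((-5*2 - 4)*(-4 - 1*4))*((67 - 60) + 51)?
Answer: 6496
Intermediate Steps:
((-5*2 - 4)*(-4 - 1*4))*((67 - 60) + 51) = ((-10 - 4)*(-4 - 4))*(7 + 51) = -14*(-8)*58 = 112*58 = 6496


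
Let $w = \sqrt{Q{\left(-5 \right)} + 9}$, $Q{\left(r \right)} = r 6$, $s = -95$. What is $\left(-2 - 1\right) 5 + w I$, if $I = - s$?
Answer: $-15 + 95 i \sqrt{21} \approx -15.0 + 435.34 i$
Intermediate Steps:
$Q{\left(r \right)} = 6 r$
$w = i \sqrt{21}$ ($w = \sqrt{6 \left(-5\right) + 9} = \sqrt{-30 + 9} = \sqrt{-21} = i \sqrt{21} \approx 4.5826 i$)
$I = 95$ ($I = \left(-1\right) \left(-95\right) = 95$)
$\left(-2 - 1\right) 5 + w I = \left(-2 - 1\right) 5 + i \sqrt{21} \cdot 95 = \left(-3\right) 5 + 95 i \sqrt{21} = -15 + 95 i \sqrt{21}$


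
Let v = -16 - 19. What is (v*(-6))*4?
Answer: 840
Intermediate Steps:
v = -35
(v*(-6))*4 = -35*(-6)*4 = 210*4 = 840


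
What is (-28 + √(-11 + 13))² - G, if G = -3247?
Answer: 4033 - 56*√2 ≈ 3953.8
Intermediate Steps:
(-28 + √(-11 + 13))² - G = (-28 + √(-11 + 13))² - 1*(-3247) = (-28 + √2)² + 3247 = 3247 + (-28 + √2)²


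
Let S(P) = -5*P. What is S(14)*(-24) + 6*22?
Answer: 1812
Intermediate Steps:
S(14)*(-24) + 6*22 = -5*14*(-24) + 6*22 = -70*(-24) + 132 = 1680 + 132 = 1812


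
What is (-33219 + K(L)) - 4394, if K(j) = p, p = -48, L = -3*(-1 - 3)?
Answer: -37661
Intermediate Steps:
L = 12 (L = -3*(-4) = 12)
K(j) = -48
(-33219 + K(L)) - 4394 = (-33219 - 48) - 4394 = -33267 - 4394 = -37661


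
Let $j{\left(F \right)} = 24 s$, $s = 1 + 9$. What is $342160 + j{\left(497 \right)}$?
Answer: $342400$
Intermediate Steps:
$s = 10$
$j{\left(F \right)} = 240$ ($j{\left(F \right)} = 24 \cdot 10 = 240$)
$342160 + j{\left(497 \right)} = 342160 + 240 = 342400$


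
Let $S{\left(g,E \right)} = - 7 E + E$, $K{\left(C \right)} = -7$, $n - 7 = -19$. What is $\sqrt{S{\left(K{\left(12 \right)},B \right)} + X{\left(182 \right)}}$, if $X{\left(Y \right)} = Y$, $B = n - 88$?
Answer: $\sqrt{782} \approx 27.964$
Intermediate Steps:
$n = -12$ ($n = 7 - 19 = -12$)
$B = -100$ ($B = -12 - 88 = -100$)
$S{\left(g,E \right)} = - 6 E$
$\sqrt{S{\left(K{\left(12 \right)},B \right)} + X{\left(182 \right)}} = \sqrt{\left(-6\right) \left(-100\right) + 182} = \sqrt{600 + 182} = \sqrt{782}$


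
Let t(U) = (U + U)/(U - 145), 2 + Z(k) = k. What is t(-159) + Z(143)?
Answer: 21591/152 ≈ 142.05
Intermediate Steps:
Z(k) = -2 + k
t(U) = 2*U/(-145 + U) (t(U) = (2*U)/(-145 + U) = 2*U/(-145 + U))
t(-159) + Z(143) = 2*(-159)/(-145 - 159) + (-2 + 143) = 2*(-159)/(-304) + 141 = 2*(-159)*(-1/304) + 141 = 159/152 + 141 = 21591/152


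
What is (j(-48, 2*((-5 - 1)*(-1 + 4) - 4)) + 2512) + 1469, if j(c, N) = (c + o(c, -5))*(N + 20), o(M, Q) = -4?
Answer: 5229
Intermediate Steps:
j(c, N) = (-4 + c)*(20 + N) (j(c, N) = (c - 4)*(N + 20) = (-4 + c)*(20 + N))
(j(-48, 2*((-5 - 1)*(-1 + 4) - 4)) + 2512) + 1469 = ((-80 - 8*((-5 - 1)*(-1 + 4) - 4) + 20*(-48) + (2*((-5 - 1)*(-1 + 4) - 4))*(-48)) + 2512) + 1469 = ((-80 - 8*(-6*3 - 4) - 960 + (2*(-6*3 - 4))*(-48)) + 2512) + 1469 = ((-80 - 8*(-18 - 4) - 960 + (2*(-18 - 4))*(-48)) + 2512) + 1469 = ((-80 - 8*(-22) - 960 + (2*(-22))*(-48)) + 2512) + 1469 = ((-80 - 4*(-44) - 960 - 44*(-48)) + 2512) + 1469 = ((-80 + 176 - 960 + 2112) + 2512) + 1469 = (1248 + 2512) + 1469 = 3760 + 1469 = 5229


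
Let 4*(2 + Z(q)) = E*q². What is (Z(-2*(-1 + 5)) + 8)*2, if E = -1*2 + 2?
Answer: 12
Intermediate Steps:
E = 0 (E = -2 + 2 = 0)
Z(q) = -2 (Z(q) = -2 + (0*q²)/4 = -2 + (¼)*0 = -2 + 0 = -2)
(Z(-2*(-1 + 5)) + 8)*2 = (-2 + 8)*2 = 6*2 = 12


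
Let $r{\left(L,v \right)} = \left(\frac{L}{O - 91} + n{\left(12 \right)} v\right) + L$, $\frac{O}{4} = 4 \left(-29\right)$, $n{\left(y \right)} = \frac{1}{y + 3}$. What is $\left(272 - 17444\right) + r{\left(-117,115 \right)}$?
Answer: $- \frac{9591023}{555} \approx -17281.0$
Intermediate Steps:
$n{\left(y \right)} = \frac{1}{3 + y}$
$O = -464$ ($O = 4 \cdot 4 \left(-29\right) = 4 \left(-116\right) = -464$)
$r{\left(L,v \right)} = \frac{v}{15} + \frac{554 L}{555}$ ($r{\left(L,v \right)} = \left(\frac{L}{-464 - 91} + \frac{v}{3 + 12}\right) + L = \left(\frac{L}{-555} + \frac{v}{15}\right) + L = \left(- \frac{L}{555} + \frac{v}{15}\right) + L = \frac{v}{15} + \frac{554 L}{555}$)
$\left(272 - 17444\right) + r{\left(-117,115 \right)} = \left(272 - 17444\right) + \left(\frac{1}{15} \cdot 115 + \frac{554}{555} \left(-117\right)\right) = -17172 + \left(\frac{23}{3} - \frac{21606}{185}\right) = -17172 - \frac{60563}{555} = - \frac{9591023}{555}$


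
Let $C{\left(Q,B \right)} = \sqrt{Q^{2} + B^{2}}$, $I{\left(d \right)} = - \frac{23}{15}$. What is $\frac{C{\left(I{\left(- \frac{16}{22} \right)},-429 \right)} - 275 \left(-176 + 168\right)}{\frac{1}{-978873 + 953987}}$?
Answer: $-54749200 - \frac{1020326 \sqrt{24634}}{15} \approx -6.5425 \cdot 10^{7}$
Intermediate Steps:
$I{\left(d \right)} = - \frac{23}{15}$ ($I{\left(d \right)} = \left(-23\right) \frac{1}{15} = - \frac{23}{15}$)
$C{\left(Q,B \right)} = \sqrt{B^{2} + Q^{2}}$
$\frac{C{\left(I{\left(- \frac{16}{22} \right)},-429 \right)} - 275 \left(-176 + 168\right)}{\frac{1}{-978873 + 953987}} = \frac{\sqrt{\left(-429\right)^{2} + \left(- \frac{23}{15}\right)^{2}} - 275 \left(-176 + 168\right)}{\frac{1}{-978873 + 953987}} = \frac{\sqrt{184041 + \frac{529}{225}} - 275 \left(-8\right)}{\frac{1}{-24886}} = \frac{\sqrt{\frac{41409754}{225}} - -2200}{- \frac{1}{24886}} = \left(\frac{41 \sqrt{24634}}{15} + 2200\right) \left(-24886\right) = \left(2200 + \frac{41 \sqrt{24634}}{15}\right) \left(-24886\right) = -54749200 - \frac{1020326 \sqrt{24634}}{15}$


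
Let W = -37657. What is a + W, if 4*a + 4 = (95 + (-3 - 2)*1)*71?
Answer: -72121/2 ≈ -36061.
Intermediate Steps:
a = 3193/2 (a = -1 + ((95 + (-3 - 2)*1)*71)/4 = -1 + ((95 - 5*1)*71)/4 = -1 + ((95 - 5)*71)/4 = -1 + (90*71)/4 = -1 + (¼)*6390 = -1 + 3195/2 = 3193/2 ≈ 1596.5)
a + W = 3193/2 - 37657 = -72121/2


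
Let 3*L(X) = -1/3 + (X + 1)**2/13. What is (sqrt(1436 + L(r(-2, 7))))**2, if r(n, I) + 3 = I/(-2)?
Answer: 672359/468 ≈ 1436.7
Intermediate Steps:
r(n, I) = -3 - I/2 (r(n, I) = -3 + I/(-2) = -3 + I*(-1/2) = -3 - I/2)
L(X) = -1/9 + (1 + X)**2/39 (L(X) = (-1/3 + (X + 1)**2/13)/3 = (-1*1/3 + (1 + X)**2*(1/13))/3 = (-1/3 + (1 + X)**2/13)/3 = -1/9 + (1 + X)**2/39)
(sqrt(1436 + L(r(-2, 7))))**2 = (sqrt(1436 + (-1/9 + (1 + (-3 - 1/2*7))**2/39)))**2 = (sqrt(1436 + (-1/9 + (1 + (-3 - 7/2))**2/39)))**2 = (sqrt(1436 + (-1/9 + (1 - 13/2)**2/39)))**2 = (sqrt(1436 + (-1/9 + (-11/2)**2/39)))**2 = (sqrt(1436 + (-1/9 + (1/39)*(121/4))))**2 = (sqrt(1436 + (-1/9 + 121/156)))**2 = (sqrt(1436 + 311/468))**2 = (sqrt(672359/468))**2 = (23*sqrt(16523)/78)**2 = 672359/468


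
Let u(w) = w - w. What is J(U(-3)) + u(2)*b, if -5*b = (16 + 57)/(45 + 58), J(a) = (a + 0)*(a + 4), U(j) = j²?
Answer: 117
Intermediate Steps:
J(a) = a*(4 + a)
u(w) = 0
b = -73/515 (b = -(16 + 57)/(5*(45 + 58)) = -73/(5*103) = -⅕*73/103 = -73/515 ≈ -0.14175)
J(U(-3)) + u(2)*b = (-3)²*(4 + (-3)²) + 0*(-73/515) = 9*(4 + 9) + 0 = 9*13 + 0 = 117 + 0 = 117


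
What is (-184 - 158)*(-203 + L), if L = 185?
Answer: 6156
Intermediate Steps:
(-184 - 158)*(-203 + L) = (-184 - 158)*(-203 + 185) = -342*(-18) = 6156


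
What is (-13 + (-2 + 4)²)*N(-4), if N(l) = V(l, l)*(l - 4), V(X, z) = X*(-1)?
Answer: 288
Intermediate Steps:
V(X, z) = -X
N(l) = -l*(-4 + l) (N(l) = (-l)*(l - 4) = (-l)*(-4 + l) = -l*(-4 + l))
(-13 + (-2 + 4)²)*N(-4) = (-13 + (-2 + 4)²)*(-4*(4 - 1*(-4))) = (-13 + 2²)*(-4*(4 + 4)) = (-13 + 4)*(-4*8) = -9*(-32) = 288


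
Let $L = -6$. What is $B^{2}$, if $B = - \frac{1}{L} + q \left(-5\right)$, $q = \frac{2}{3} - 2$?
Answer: $\frac{1681}{36} \approx 46.694$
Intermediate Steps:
$q = - \frac{4}{3}$ ($q = 2 \cdot \frac{1}{3} - 2 = \frac{2}{3} - 2 = - \frac{4}{3} \approx -1.3333$)
$B = \frac{41}{6}$ ($B = - \frac{1}{-6} - - \frac{20}{3} = \left(-1\right) \left(- \frac{1}{6}\right) + \frac{20}{3} = \frac{1}{6} + \frac{20}{3} = \frac{41}{6} \approx 6.8333$)
$B^{2} = \left(\frac{41}{6}\right)^{2} = \frac{1681}{36}$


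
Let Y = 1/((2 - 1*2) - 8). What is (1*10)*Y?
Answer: -5/4 ≈ -1.2500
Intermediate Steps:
Y = -⅛ (Y = 1/((2 - 2) - 8) = 1/(0 - 8) = 1/(-8) = -⅛ ≈ -0.12500)
(1*10)*Y = (1*10)*(-⅛) = 10*(-⅛) = -5/4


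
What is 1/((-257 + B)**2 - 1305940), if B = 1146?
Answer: -1/515619 ≈ -1.9394e-6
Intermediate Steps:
1/((-257 + B)**2 - 1305940) = 1/((-257 + 1146)**2 - 1305940) = 1/(889**2 - 1305940) = 1/(790321 - 1305940) = 1/(-515619) = -1/515619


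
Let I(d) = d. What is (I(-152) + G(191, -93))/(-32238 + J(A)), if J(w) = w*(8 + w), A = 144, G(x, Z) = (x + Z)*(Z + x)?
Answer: -4726/5175 ≈ -0.91324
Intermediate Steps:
G(x, Z) = (Z + x)**2 (G(x, Z) = (Z + x)*(Z + x) = (Z + x)**2)
(I(-152) + G(191, -93))/(-32238 + J(A)) = (-152 + (-93 + 191)**2)/(-32238 + 144*(8 + 144)) = (-152 + 98**2)/(-32238 + 144*152) = (-152 + 9604)/(-32238 + 21888) = 9452/(-10350) = 9452*(-1/10350) = -4726/5175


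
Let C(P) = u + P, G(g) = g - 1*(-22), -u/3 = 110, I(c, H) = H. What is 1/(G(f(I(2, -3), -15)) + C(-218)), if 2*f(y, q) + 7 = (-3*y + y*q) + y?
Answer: -1/504 ≈ -0.0019841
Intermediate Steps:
f(y, q) = -7/2 - y + q*y/2 (f(y, q) = -7/2 + ((-3*y + y*q) + y)/2 = -7/2 + ((-3*y + q*y) + y)/2 = -7/2 + (-2*y + q*y)/2 = -7/2 + (-y + q*y/2) = -7/2 - y + q*y/2)
u = -330 (u = -3*110 = -330)
G(g) = 22 + g (G(g) = g + 22 = 22 + g)
C(P) = -330 + P
1/(G(f(I(2, -3), -15)) + C(-218)) = 1/((22 + (-7/2 - 1*(-3) + (½)*(-15)*(-3))) + (-330 - 218)) = 1/((22 + (-7/2 + 3 + 45/2)) - 548) = 1/((22 + 22) - 548) = 1/(44 - 548) = 1/(-504) = -1/504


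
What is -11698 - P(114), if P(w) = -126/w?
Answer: -222241/19 ≈ -11697.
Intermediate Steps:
-11698 - P(114) = -11698 - (-126)/114 = -11698 - 1*(-21/19) = -11698 + 21/19 = -222241/19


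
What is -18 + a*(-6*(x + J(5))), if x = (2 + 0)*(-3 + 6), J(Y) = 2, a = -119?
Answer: 5694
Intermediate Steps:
x = 6 (x = 2*3 = 6)
-18 + a*(-6*(x + J(5))) = -18 - (-714)*(6 + 2) = -18 - (-714)*8 = -18 - 119*(-48) = -18 + 5712 = 5694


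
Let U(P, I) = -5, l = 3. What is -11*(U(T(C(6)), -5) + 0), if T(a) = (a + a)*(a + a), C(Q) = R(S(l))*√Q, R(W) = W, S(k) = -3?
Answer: 55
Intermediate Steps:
C(Q) = -3*√Q
T(a) = 4*a² (T(a) = (2*a)*(2*a) = 4*a²)
-11*(U(T(C(6)), -5) + 0) = -11*(-5 + 0) = -11*(-5) = 55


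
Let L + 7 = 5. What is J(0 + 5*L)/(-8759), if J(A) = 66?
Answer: -66/8759 ≈ -0.0075351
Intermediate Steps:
L = -2 (L = -7 + 5 = -2)
J(0 + 5*L)/(-8759) = 66/(-8759) = 66*(-1/8759) = -66/8759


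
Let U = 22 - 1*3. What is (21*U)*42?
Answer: 16758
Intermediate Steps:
U = 19 (U = 22 - 3 = 19)
(21*U)*42 = (21*19)*42 = 399*42 = 16758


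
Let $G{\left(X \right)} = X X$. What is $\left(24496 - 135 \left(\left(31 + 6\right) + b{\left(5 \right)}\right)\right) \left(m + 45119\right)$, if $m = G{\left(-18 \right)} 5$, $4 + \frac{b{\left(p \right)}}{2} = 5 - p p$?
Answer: $1214325959$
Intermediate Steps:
$G{\left(X \right)} = X^{2}$
$b{\left(p \right)} = 2 - 2 p^{2}$ ($b{\left(p \right)} = -8 + 2 \left(5 - p p\right) = -8 + 2 \left(5 - p^{2}\right) = -8 - \left(-10 + 2 p^{2}\right) = 2 - 2 p^{2}$)
$m = 1620$ ($m = \left(-18\right)^{2} \cdot 5 = 324 \cdot 5 = 1620$)
$\left(24496 - 135 \left(\left(31 + 6\right) + b{\left(5 \right)}\right)\right) \left(m + 45119\right) = \left(24496 - 135 \left(\left(31 + 6\right) + \left(2 - 2 \cdot 5^{2}\right)\right)\right) \left(1620 + 45119\right) = \left(24496 - 135 \left(37 + \left(2 - 50\right)\right)\right) 46739 = \left(24496 - 135 \left(37 - 48\right)\right) 46739 = \left(24496 - -1485\right) 46739 = \left(24496 + 1485\right) 46739 = 25981 \cdot 46739 = 1214325959$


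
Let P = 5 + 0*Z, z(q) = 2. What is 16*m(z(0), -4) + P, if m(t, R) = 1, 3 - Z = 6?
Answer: 21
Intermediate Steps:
Z = -3 (Z = 3 - 1*6 = 3 - 6 = -3)
P = 5 (P = 5 + 0*(-3) = 5 + 0 = 5)
16*m(z(0), -4) + P = 16*1 + 5 = 16 + 5 = 21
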